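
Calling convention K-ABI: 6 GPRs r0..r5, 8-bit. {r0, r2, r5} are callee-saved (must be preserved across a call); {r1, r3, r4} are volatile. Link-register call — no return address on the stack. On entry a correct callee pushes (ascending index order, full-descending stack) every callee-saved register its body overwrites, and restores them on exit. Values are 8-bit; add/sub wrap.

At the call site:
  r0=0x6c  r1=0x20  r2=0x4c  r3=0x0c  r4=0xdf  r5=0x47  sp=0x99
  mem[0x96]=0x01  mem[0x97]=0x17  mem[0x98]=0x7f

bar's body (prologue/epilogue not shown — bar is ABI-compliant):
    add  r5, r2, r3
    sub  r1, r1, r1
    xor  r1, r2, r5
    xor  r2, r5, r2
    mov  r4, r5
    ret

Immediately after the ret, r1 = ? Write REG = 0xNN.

REG = 0x14

prologue: push r2 -> mem[0x98]=0x4c, sp=0x98
prologue: push r5 -> mem[0x97]=0x47, sp=0x97
body[0] add  r5, r2, r3 -> r5=0x58
body[1] sub  r1, r1, r1 -> r1=0x00
body[2] xor  r1, r2, r5 -> r1=0x14
body[3] xor  r2, r5, r2 -> r2=0x14
body[4] mov  r4, r5 -> r4=0x58
epilogue: pop r5=0x47, sp=0x98
epilogue: pop r2=0x4c, sp=0x99
r1 is caller-saved -> body value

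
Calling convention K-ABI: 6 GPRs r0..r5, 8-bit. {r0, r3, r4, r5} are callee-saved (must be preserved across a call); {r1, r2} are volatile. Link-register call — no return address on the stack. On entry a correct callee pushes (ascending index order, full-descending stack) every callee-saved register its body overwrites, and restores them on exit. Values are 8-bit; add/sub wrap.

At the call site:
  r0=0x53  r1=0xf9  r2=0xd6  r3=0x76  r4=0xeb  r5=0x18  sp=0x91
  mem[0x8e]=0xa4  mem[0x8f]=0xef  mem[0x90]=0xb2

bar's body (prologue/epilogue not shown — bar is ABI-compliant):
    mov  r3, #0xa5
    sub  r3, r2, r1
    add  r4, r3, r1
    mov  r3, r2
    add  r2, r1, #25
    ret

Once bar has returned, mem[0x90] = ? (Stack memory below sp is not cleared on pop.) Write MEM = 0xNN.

MEM = 0x76

prologue: push r3 -> mem[0x90]=0x76, sp=0x90
prologue: push r4 -> mem[0x8f]=0xeb, sp=0x8f
body[0] mov  r3, #0xa5 -> r3=0xa5
body[1] sub  r3, r2, r1 -> r3=0xdd
body[2] add  r4, r3, r1 -> r4=0xd6
body[3] mov  r3, r2 -> r3=0xd6
body[4] add  r2, r1, #25 -> r2=0x12
epilogue: pop r4=0xeb, sp=0x90
epilogue: pop r3=0x76, sp=0x91
prologue pushed ['r3', 'r4'] at ['0x90', '0x8f']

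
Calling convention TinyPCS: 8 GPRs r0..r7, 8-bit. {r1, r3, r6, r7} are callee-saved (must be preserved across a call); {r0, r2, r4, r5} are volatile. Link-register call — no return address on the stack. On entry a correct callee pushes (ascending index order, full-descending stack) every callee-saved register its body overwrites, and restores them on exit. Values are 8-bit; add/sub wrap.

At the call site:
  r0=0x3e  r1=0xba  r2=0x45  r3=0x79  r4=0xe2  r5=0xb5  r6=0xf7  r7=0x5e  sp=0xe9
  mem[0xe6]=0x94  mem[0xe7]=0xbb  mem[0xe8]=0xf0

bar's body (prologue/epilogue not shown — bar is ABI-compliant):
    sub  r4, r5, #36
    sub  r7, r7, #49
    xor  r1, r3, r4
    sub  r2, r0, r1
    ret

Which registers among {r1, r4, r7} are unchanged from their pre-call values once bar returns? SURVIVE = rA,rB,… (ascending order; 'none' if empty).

SURVIVE = r1,r7

prologue: push r1 -> mem[0xe8]=0xba, sp=0xe8
prologue: push r7 -> mem[0xe7]=0x5e, sp=0xe7
body[0] sub  r4, r5, #36 -> r4=0x91
body[1] sub  r7, r7, #49 -> r7=0x2d
body[2] xor  r1, r3, r4 -> r1=0xe8
body[3] sub  r2, r0, r1 -> r2=0x56
epilogue: pop r7=0x5e, sp=0xe8
epilogue: pop r1=0xba, sp=0xe9
r1: callee-saved, written=True
r4: caller-saved, written=True
r7: callee-saved, written=True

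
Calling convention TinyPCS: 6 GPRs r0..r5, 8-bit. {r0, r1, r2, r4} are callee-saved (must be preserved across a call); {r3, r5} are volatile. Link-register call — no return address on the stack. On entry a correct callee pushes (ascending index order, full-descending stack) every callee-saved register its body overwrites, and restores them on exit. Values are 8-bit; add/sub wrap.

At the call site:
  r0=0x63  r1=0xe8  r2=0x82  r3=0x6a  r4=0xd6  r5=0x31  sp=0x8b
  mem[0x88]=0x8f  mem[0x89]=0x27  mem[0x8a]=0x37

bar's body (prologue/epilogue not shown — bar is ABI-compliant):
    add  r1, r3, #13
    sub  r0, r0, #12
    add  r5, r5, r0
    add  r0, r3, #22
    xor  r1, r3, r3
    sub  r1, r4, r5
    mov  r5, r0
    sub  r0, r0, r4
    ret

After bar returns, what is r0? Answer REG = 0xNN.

REG = 0x63

prologue: push r0 → mem[0x8a]=0x63, sp=0x8a
prologue: push r1 → mem[0x89]=0xe8, sp=0x89
body[0] add  r1, r3, #13 → r1=0x77
body[1] sub  r0, r0, #12 → r0=0x57
body[2] add  r5, r5, r0 → r5=0x88
body[3] add  r0, r3, #22 → r0=0x80
body[4] xor  r1, r3, r3 → r1=0x00
body[5] sub  r1, r4, r5 → r1=0x4e
body[6] mov  r5, r0 → r5=0x80
body[7] sub  r0, r0, r4 → r0=0xaa
epilogue: pop r1=0xe8, sp=0x8a
epilogue: pop r0=0x63, sp=0x8b
r0 is callee-saved → restored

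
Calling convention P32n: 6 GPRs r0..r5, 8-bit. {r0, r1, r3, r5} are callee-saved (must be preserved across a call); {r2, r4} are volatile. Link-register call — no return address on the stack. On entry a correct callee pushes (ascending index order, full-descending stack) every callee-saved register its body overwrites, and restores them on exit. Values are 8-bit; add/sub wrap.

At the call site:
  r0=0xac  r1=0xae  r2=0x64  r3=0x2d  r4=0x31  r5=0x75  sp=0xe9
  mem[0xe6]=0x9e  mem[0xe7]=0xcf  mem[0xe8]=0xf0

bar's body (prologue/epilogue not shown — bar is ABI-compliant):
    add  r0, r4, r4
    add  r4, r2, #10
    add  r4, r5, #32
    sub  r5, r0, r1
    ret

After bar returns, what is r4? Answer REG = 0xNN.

REG = 0x95

prologue: push r0 → mem[0xe8]=0xac, sp=0xe8
prologue: push r5 → mem[0xe7]=0x75, sp=0xe7
body[0] add  r0, r4, r4 → r0=0x62
body[1] add  r4, r2, #10 → r4=0x6e
body[2] add  r4, r5, #32 → r4=0x95
body[3] sub  r5, r0, r1 → r5=0xb4
epilogue: pop r5=0x75, sp=0xe8
epilogue: pop r0=0xac, sp=0xe9
r4 is caller-saved → body value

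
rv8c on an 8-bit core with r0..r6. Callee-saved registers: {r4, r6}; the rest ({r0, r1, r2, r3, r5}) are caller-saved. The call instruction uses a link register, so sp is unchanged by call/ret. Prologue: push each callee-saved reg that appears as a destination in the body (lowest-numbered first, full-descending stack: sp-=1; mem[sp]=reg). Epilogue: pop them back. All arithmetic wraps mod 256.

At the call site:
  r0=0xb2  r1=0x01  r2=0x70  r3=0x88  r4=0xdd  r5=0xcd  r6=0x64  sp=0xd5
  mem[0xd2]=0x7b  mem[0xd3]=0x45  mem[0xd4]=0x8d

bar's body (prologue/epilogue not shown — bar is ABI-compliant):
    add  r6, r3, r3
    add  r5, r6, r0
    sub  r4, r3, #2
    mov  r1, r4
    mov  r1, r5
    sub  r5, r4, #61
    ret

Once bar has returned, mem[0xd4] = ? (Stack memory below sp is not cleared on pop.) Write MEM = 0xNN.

MEM = 0xdd

prologue: push r4 → mem[0xd4]=0xdd, sp=0xd4
prologue: push r6 → mem[0xd3]=0x64, sp=0xd3
body[0] add  r6, r3, r3 → r6=0x10
body[1] add  r5, r6, r0 → r5=0xc2
body[2] sub  r4, r3, #2 → r4=0x86
body[3] mov  r1, r4 → r1=0x86
body[4] mov  r1, r5 → r1=0xc2
body[5] sub  r5, r4, #61 → r5=0x49
epilogue: pop r6=0x64, sp=0xd4
epilogue: pop r4=0xdd, sp=0xd5
prologue pushed ['r4', 'r6'] at ['0xd4', '0xd3']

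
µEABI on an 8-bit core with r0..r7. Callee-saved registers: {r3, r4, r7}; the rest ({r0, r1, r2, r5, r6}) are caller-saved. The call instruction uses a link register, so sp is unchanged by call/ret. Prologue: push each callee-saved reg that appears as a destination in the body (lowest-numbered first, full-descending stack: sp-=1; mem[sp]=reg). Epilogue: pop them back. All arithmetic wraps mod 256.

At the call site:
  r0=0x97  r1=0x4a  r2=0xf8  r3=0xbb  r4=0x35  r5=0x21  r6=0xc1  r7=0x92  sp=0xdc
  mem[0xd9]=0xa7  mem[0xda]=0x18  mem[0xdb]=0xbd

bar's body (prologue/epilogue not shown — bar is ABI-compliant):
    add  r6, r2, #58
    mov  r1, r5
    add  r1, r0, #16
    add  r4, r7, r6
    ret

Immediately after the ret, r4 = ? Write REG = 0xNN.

prologue: push r4 -> mem[0xdb]=0x35, sp=0xdb
body[0] add  r6, r2, #58 -> r6=0x32
body[1] mov  r1, r5 -> r1=0x21
body[2] add  r1, r0, #16 -> r1=0xa7
body[3] add  r4, r7, r6 -> r4=0xc4
epilogue: pop r4=0x35, sp=0xdc
r4 is callee-saved -> restored

REG = 0x35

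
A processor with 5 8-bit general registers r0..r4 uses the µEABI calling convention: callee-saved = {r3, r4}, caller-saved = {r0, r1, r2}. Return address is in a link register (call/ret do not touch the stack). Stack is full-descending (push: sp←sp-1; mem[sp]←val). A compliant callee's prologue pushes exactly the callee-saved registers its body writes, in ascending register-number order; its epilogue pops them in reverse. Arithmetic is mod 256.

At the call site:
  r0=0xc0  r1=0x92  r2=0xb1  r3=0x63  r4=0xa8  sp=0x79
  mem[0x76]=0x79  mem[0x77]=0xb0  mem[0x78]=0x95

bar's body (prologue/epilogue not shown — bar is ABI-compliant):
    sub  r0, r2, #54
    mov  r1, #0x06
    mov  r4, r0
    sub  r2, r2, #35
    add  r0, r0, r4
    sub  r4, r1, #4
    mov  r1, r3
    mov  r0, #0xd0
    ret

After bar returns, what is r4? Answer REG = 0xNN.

prologue: push r4 → mem[0x78]=0xa8, sp=0x78
body[0] sub  r0, r2, #54 → r0=0x7b
body[1] mov  r1, #0x06 → r1=0x06
body[2] mov  r4, r0 → r4=0x7b
body[3] sub  r2, r2, #35 → r2=0x8e
body[4] add  r0, r0, r4 → r0=0xf6
body[5] sub  r4, r1, #4 → r4=0x02
body[6] mov  r1, r3 → r1=0x63
body[7] mov  r0, #0xd0 → r0=0xd0
epilogue: pop r4=0xa8, sp=0x79
r4 is callee-saved → restored

REG = 0xa8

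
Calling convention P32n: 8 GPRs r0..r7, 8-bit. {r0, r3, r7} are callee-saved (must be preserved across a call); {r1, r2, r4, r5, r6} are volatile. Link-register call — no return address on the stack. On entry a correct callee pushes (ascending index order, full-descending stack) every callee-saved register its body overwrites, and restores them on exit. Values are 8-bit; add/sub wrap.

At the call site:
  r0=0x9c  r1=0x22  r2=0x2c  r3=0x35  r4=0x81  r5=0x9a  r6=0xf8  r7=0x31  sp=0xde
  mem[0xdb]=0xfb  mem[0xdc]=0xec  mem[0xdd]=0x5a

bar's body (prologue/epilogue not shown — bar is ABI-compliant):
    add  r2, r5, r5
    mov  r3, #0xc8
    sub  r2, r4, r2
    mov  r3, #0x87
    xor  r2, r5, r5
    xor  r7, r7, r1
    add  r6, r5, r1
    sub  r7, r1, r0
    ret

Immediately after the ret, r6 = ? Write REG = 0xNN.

REG = 0xbc

prologue: push r3 → mem[0xdd]=0x35, sp=0xdd
prologue: push r7 → mem[0xdc]=0x31, sp=0xdc
body[0] add  r2, r5, r5 → r2=0x34
body[1] mov  r3, #0xc8 → r3=0xc8
body[2] sub  r2, r4, r2 → r2=0x4d
body[3] mov  r3, #0x87 → r3=0x87
body[4] xor  r2, r5, r5 → r2=0x00
body[5] xor  r7, r7, r1 → r7=0x13
body[6] add  r6, r5, r1 → r6=0xbc
body[7] sub  r7, r1, r0 → r7=0x86
epilogue: pop r7=0x31, sp=0xdd
epilogue: pop r3=0x35, sp=0xde
r6 is caller-saved → body value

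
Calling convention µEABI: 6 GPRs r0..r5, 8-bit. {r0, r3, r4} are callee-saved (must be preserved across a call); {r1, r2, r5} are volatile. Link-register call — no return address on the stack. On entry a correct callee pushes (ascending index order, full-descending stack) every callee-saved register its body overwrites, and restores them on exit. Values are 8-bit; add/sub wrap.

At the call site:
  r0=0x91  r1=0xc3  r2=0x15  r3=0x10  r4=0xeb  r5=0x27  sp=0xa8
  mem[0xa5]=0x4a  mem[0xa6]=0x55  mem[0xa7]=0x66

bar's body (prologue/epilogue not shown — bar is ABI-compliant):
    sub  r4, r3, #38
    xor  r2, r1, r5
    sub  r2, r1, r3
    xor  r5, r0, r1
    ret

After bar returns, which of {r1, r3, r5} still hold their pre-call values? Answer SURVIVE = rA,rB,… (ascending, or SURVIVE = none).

prologue: push r4 -> mem[0xa7]=0xeb, sp=0xa7
body[0] sub  r4, r3, #38 -> r4=0xea
body[1] xor  r2, r1, r5 -> r2=0xe4
body[2] sub  r2, r1, r3 -> r2=0xb3
body[3] xor  r5, r0, r1 -> r5=0x52
epilogue: pop r4=0xeb, sp=0xa8
r1: caller-saved, written=False
r3: callee-saved, written=False
r5: caller-saved, written=True

SURVIVE = r1,r3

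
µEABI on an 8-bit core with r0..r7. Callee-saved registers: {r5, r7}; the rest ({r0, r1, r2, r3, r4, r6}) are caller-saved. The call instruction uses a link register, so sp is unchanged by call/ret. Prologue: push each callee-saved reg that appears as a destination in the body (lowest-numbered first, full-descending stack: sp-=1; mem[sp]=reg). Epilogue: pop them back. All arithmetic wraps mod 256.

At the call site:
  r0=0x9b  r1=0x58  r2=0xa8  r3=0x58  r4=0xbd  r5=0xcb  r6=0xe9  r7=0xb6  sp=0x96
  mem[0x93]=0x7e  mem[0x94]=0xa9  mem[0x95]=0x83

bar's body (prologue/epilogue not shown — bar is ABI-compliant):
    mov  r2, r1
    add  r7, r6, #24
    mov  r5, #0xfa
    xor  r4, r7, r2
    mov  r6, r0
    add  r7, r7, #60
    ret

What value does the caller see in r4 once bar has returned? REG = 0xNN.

prologue: push r5 -> mem[0x95]=0xcb, sp=0x95
prologue: push r7 -> mem[0x94]=0xb6, sp=0x94
body[0] mov  r2, r1 -> r2=0x58
body[1] add  r7, r6, #24 -> r7=0x01
body[2] mov  r5, #0xfa -> r5=0xfa
body[3] xor  r4, r7, r2 -> r4=0x59
body[4] mov  r6, r0 -> r6=0x9b
body[5] add  r7, r7, #60 -> r7=0x3d
epilogue: pop r7=0xb6, sp=0x95
epilogue: pop r5=0xcb, sp=0x96
r4 is caller-saved -> body value

REG = 0x59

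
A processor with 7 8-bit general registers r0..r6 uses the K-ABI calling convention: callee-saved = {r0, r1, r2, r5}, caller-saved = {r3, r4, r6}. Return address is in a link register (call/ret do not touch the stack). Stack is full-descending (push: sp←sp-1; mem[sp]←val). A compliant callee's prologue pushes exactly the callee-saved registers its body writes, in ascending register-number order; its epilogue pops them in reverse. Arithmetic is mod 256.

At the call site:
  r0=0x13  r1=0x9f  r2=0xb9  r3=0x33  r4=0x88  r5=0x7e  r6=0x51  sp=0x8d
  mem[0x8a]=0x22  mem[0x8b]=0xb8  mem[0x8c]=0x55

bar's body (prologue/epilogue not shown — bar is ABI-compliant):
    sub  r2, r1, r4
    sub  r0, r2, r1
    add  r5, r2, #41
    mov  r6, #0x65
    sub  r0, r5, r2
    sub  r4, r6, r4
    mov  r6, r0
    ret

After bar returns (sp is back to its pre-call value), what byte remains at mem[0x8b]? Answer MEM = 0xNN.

MEM = 0xb9

prologue: push r0 -> mem[0x8c]=0x13, sp=0x8c
prologue: push r2 -> mem[0x8b]=0xb9, sp=0x8b
prologue: push r5 -> mem[0x8a]=0x7e, sp=0x8a
body[0] sub  r2, r1, r4 -> r2=0x17
body[1] sub  r0, r2, r1 -> r0=0x78
body[2] add  r5, r2, #41 -> r5=0x40
body[3] mov  r6, #0x65 -> r6=0x65
body[4] sub  r0, r5, r2 -> r0=0x29
body[5] sub  r4, r6, r4 -> r4=0xdd
body[6] mov  r6, r0 -> r6=0x29
epilogue: pop r5=0x7e, sp=0x8b
epilogue: pop r2=0xb9, sp=0x8c
epilogue: pop r0=0x13, sp=0x8d
prologue pushed ['r0', 'r2', 'r5'] at ['0x8c', '0x8b', '0x8a']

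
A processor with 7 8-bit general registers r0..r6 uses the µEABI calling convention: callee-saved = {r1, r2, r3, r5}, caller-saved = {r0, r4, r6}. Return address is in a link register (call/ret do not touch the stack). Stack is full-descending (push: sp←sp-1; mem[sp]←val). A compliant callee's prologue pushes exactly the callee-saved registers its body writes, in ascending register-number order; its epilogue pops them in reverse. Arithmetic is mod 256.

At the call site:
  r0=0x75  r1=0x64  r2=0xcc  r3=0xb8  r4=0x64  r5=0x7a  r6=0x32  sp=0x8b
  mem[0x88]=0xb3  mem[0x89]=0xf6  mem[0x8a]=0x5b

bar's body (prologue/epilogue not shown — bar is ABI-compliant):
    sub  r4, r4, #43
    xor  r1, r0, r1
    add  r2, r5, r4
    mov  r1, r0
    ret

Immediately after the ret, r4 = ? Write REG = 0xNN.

REG = 0x39

prologue: push r1 -> mem[0x8a]=0x64, sp=0x8a
prologue: push r2 -> mem[0x89]=0xcc, sp=0x89
body[0] sub  r4, r4, #43 -> r4=0x39
body[1] xor  r1, r0, r1 -> r1=0x11
body[2] add  r2, r5, r4 -> r2=0xb3
body[3] mov  r1, r0 -> r1=0x75
epilogue: pop r2=0xcc, sp=0x8a
epilogue: pop r1=0x64, sp=0x8b
r4 is caller-saved -> body value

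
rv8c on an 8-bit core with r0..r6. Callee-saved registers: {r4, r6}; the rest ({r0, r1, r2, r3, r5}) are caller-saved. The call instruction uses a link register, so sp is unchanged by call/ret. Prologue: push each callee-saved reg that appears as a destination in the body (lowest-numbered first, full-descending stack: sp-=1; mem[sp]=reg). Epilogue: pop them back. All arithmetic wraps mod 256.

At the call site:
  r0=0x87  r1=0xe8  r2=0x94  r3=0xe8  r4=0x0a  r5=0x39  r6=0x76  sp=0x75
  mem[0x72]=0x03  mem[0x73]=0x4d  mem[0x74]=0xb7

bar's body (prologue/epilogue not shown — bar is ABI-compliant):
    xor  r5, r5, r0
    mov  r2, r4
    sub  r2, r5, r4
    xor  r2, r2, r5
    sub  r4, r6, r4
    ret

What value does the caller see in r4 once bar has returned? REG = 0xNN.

prologue: push r4 → mem[0x74]=0x0a, sp=0x74
body[0] xor  r5, r5, r0 → r5=0xbe
body[1] mov  r2, r4 → r2=0x0a
body[2] sub  r2, r5, r4 → r2=0xb4
body[3] xor  r2, r2, r5 → r2=0x0a
body[4] sub  r4, r6, r4 → r4=0x6c
epilogue: pop r4=0x0a, sp=0x75
r4 is callee-saved → restored

REG = 0x0a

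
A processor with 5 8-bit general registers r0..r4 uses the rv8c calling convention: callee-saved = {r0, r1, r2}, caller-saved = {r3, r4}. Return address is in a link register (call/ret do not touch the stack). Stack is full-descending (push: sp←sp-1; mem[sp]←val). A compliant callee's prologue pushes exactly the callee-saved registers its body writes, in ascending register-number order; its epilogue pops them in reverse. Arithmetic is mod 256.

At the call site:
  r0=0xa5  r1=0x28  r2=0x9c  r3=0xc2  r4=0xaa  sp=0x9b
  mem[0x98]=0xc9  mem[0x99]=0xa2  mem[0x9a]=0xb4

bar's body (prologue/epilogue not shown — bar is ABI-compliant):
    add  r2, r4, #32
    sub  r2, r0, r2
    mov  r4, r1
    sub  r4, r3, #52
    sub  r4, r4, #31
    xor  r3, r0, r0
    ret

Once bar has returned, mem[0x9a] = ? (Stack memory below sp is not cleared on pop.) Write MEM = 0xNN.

prologue: push r2 -> mem[0x9a]=0x9c, sp=0x9a
body[0] add  r2, r4, #32 -> r2=0xca
body[1] sub  r2, r0, r2 -> r2=0xdb
body[2] mov  r4, r1 -> r4=0x28
body[3] sub  r4, r3, #52 -> r4=0x8e
body[4] sub  r4, r4, #31 -> r4=0x6f
body[5] xor  r3, r0, r0 -> r3=0x00
epilogue: pop r2=0x9c, sp=0x9b
prologue pushed ['r2'] at ['0x9a']

MEM = 0x9c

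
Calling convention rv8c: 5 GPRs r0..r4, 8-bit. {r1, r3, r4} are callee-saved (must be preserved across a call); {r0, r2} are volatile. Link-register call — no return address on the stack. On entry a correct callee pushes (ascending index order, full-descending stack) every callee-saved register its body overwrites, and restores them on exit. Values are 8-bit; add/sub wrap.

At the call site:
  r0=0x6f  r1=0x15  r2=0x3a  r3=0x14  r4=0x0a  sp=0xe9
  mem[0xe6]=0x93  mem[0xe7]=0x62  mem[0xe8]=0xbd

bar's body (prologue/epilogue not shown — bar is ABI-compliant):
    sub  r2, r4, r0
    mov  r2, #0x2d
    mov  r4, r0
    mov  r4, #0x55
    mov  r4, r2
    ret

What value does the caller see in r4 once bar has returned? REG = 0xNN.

prologue: push r4 → mem[0xe8]=0x0a, sp=0xe8
body[0] sub  r2, r4, r0 → r2=0x9b
body[1] mov  r2, #0x2d → r2=0x2d
body[2] mov  r4, r0 → r4=0x6f
body[3] mov  r4, #0x55 → r4=0x55
body[4] mov  r4, r2 → r4=0x2d
epilogue: pop r4=0x0a, sp=0xe9
r4 is callee-saved → restored

REG = 0x0a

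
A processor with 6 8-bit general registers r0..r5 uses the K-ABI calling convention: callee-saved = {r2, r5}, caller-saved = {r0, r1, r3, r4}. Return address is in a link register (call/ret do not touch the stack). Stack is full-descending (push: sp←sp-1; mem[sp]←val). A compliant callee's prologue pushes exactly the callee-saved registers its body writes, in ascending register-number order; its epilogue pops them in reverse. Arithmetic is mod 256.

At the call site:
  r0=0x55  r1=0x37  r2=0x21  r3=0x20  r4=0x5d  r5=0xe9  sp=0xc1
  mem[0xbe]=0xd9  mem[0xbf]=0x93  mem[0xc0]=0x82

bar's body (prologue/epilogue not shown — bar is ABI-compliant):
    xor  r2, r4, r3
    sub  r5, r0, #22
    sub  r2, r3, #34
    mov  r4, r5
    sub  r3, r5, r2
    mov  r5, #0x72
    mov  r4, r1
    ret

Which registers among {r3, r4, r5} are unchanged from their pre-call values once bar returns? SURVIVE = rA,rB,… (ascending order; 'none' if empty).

SURVIVE = r5

prologue: push r2 -> mem[0xc0]=0x21, sp=0xc0
prologue: push r5 -> mem[0xbf]=0xe9, sp=0xbf
body[0] xor  r2, r4, r3 -> r2=0x7d
body[1] sub  r5, r0, #22 -> r5=0x3f
body[2] sub  r2, r3, #34 -> r2=0xfe
body[3] mov  r4, r5 -> r4=0x3f
body[4] sub  r3, r5, r2 -> r3=0x41
body[5] mov  r5, #0x72 -> r5=0x72
body[6] mov  r4, r1 -> r4=0x37
epilogue: pop r5=0xe9, sp=0xc0
epilogue: pop r2=0x21, sp=0xc1
r3: caller-saved, written=True
r4: caller-saved, written=True
r5: callee-saved, written=True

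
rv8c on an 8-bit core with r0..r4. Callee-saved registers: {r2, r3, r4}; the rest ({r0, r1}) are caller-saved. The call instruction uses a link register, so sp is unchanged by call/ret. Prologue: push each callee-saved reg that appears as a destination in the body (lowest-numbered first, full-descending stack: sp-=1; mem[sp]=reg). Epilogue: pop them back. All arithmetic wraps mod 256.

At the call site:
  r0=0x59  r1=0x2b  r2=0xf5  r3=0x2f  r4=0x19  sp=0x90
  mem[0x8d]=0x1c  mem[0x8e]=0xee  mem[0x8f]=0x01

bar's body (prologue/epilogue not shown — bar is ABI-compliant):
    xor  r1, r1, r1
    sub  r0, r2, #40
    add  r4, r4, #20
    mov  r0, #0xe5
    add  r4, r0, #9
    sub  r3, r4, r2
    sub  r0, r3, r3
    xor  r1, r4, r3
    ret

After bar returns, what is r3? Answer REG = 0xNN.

prologue: push r3 → mem[0x8f]=0x2f, sp=0x8f
prologue: push r4 → mem[0x8e]=0x19, sp=0x8e
body[0] xor  r1, r1, r1 → r1=0x00
body[1] sub  r0, r2, #40 → r0=0xcd
body[2] add  r4, r4, #20 → r4=0x2d
body[3] mov  r0, #0xe5 → r0=0xe5
body[4] add  r4, r0, #9 → r4=0xee
body[5] sub  r3, r4, r2 → r3=0xf9
body[6] sub  r0, r3, r3 → r0=0x00
body[7] xor  r1, r4, r3 → r1=0x17
epilogue: pop r4=0x19, sp=0x8f
epilogue: pop r3=0x2f, sp=0x90
r3 is callee-saved → restored

REG = 0x2f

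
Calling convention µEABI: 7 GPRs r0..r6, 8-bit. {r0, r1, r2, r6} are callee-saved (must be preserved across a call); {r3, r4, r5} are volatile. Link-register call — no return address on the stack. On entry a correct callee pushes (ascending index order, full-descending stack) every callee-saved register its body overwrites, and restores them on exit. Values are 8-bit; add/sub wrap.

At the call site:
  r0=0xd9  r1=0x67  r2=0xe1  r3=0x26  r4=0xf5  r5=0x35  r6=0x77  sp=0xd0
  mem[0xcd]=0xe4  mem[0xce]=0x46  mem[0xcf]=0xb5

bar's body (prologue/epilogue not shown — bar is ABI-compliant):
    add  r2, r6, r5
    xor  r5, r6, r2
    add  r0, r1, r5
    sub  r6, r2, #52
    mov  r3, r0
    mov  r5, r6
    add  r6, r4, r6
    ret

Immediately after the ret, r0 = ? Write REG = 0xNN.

prologue: push r0 → mem[0xcf]=0xd9, sp=0xcf
prologue: push r2 → mem[0xce]=0xe1, sp=0xce
prologue: push r6 → mem[0xcd]=0x77, sp=0xcd
body[0] add  r2, r6, r5 → r2=0xac
body[1] xor  r5, r6, r2 → r5=0xdb
body[2] add  r0, r1, r5 → r0=0x42
body[3] sub  r6, r2, #52 → r6=0x78
body[4] mov  r3, r0 → r3=0x42
body[5] mov  r5, r6 → r5=0x78
body[6] add  r6, r4, r6 → r6=0x6d
epilogue: pop r6=0x77, sp=0xce
epilogue: pop r2=0xe1, sp=0xcf
epilogue: pop r0=0xd9, sp=0xd0
r0 is callee-saved → restored

REG = 0xd9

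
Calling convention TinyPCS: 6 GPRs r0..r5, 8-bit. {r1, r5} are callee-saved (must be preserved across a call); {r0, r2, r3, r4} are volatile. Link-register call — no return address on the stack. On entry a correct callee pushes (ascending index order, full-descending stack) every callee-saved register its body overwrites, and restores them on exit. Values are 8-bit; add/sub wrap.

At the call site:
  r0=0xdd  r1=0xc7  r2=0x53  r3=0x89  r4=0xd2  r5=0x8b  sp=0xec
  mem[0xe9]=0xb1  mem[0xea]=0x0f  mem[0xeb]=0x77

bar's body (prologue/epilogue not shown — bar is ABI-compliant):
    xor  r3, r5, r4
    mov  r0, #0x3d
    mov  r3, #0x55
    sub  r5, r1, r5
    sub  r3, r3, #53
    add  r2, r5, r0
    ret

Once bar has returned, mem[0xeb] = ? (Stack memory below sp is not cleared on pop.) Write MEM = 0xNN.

MEM = 0x8b

prologue: push r5 → mem[0xeb]=0x8b, sp=0xeb
body[0] xor  r3, r5, r4 → r3=0x59
body[1] mov  r0, #0x3d → r0=0x3d
body[2] mov  r3, #0x55 → r3=0x55
body[3] sub  r5, r1, r5 → r5=0x3c
body[4] sub  r3, r3, #53 → r3=0x20
body[5] add  r2, r5, r0 → r2=0x79
epilogue: pop r5=0x8b, sp=0xec
prologue pushed ['r5'] at ['0xeb']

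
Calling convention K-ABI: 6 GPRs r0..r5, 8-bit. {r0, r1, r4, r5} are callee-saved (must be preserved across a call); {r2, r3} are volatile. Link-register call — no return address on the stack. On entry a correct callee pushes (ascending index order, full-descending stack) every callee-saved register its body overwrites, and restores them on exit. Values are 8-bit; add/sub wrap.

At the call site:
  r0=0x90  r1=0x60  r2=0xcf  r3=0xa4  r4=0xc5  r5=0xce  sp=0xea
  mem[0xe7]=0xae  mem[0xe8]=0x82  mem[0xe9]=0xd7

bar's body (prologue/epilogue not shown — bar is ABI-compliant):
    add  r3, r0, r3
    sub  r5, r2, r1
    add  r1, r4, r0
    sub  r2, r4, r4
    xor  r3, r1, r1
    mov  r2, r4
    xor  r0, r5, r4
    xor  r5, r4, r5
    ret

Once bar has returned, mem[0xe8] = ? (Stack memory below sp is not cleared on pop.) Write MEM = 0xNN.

prologue: push r0 → mem[0xe9]=0x90, sp=0xe9
prologue: push r1 → mem[0xe8]=0x60, sp=0xe8
prologue: push r5 → mem[0xe7]=0xce, sp=0xe7
body[0] add  r3, r0, r3 → r3=0x34
body[1] sub  r5, r2, r1 → r5=0x6f
body[2] add  r1, r4, r0 → r1=0x55
body[3] sub  r2, r4, r4 → r2=0x00
body[4] xor  r3, r1, r1 → r3=0x00
body[5] mov  r2, r4 → r2=0xc5
body[6] xor  r0, r5, r4 → r0=0xaa
body[7] xor  r5, r4, r5 → r5=0xaa
epilogue: pop r5=0xce, sp=0xe8
epilogue: pop r1=0x60, sp=0xe9
epilogue: pop r0=0x90, sp=0xea
prologue pushed ['r0', 'r1', 'r5'] at ['0xe9', '0xe8', '0xe7']

MEM = 0x60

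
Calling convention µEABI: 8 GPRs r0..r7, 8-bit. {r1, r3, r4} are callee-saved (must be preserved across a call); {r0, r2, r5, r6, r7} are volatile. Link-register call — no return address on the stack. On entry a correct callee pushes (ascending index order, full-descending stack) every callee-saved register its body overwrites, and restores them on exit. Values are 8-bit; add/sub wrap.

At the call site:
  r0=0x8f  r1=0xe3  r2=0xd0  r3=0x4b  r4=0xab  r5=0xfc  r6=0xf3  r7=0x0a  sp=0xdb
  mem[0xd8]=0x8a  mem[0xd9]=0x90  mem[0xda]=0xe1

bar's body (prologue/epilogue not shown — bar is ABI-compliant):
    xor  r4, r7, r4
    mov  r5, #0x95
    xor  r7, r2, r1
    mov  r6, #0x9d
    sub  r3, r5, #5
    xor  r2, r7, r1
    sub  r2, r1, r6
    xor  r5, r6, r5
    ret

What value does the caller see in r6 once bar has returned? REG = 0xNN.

prologue: push r3 → mem[0xda]=0x4b, sp=0xda
prologue: push r4 → mem[0xd9]=0xab, sp=0xd9
body[0] xor  r4, r7, r4 → r4=0xa1
body[1] mov  r5, #0x95 → r5=0x95
body[2] xor  r7, r2, r1 → r7=0x33
body[3] mov  r6, #0x9d → r6=0x9d
body[4] sub  r3, r5, #5 → r3=0x90
body[5] xor  r2, r7, r1 → r2=0xd0
body[6] sub  r2, r1, r6 → r2=0x46
body[7] xor  r5, r6, r5 → r5=0x08
epilogue: pop r4=0xab, sp=0xda
epilogue: pop r3=0x4b, sp=0xdb
r6 is caller-saved → body value

REG = 0x9d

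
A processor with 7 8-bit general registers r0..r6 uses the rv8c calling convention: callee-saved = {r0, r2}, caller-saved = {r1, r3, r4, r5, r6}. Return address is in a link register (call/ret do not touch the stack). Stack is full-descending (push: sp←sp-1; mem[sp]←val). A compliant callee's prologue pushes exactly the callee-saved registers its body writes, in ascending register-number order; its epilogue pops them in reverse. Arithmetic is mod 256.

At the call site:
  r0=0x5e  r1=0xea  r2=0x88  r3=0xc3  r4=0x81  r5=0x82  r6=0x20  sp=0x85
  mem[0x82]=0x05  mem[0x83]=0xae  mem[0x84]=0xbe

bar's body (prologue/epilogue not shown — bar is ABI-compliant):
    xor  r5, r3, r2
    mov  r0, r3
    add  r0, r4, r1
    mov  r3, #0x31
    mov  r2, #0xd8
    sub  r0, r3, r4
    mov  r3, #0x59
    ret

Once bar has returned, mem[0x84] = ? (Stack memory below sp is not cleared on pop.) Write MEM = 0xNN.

prologue: push r0 -> mem[0x84]=0x5e, sp=0x84
prologue: push r2 -> mem[0x83]=0x88, sp=0x83
body[0] xor  r5, r3, r2 -> r5=0x4b
body[1] mov  r0, r3 -> r0=0xc3
body[2] add  r0, r4, r1 -> r0=0x6b
body[3] mov  r3, #0x31 -> r3=0x31
body[4] mov  r2, #0xd8 -> r2=0xd8
body[5] sub  r0, r3, r4 -> r0=0xb0
body[6] mov  r3, #0x59 -> r3=0x59
epilogue: pop r2=0x88, sp=0x84
epilogue: pop r0=0x5e, sp=0x85
prologue pushed ['r0', 'r2'] at ['0x84', '0x83']

MEM = 0x5e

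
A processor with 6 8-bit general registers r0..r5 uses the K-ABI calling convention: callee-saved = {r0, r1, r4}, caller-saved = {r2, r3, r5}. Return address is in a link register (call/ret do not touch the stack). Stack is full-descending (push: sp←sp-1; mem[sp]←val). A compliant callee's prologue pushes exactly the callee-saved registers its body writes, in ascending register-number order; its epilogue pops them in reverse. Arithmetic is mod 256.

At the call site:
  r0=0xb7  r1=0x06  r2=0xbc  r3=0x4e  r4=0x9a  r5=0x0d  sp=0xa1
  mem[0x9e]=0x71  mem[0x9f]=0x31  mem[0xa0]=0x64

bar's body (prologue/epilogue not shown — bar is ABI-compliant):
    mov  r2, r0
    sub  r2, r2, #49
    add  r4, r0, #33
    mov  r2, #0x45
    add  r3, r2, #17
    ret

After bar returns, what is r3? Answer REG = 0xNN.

prologue: push r4 -> mem[0xa0]=0x9a, sp=0xa0
body[0] mov  r2, r0 -> r2=0xb7
body[1] sub  r2, r2, #49 -> r2=0x86
body[2] add  r4, r0, #33 -> r4=0xd8
body[3] mov  r2, #0x45 -> r2=0x45
body[4] add  r3, r2, #17 -> r3=0x56
epilogue: pop r4=0x9a, sp=0xa1
r3 is caller-saved -> body value

REG = 0x56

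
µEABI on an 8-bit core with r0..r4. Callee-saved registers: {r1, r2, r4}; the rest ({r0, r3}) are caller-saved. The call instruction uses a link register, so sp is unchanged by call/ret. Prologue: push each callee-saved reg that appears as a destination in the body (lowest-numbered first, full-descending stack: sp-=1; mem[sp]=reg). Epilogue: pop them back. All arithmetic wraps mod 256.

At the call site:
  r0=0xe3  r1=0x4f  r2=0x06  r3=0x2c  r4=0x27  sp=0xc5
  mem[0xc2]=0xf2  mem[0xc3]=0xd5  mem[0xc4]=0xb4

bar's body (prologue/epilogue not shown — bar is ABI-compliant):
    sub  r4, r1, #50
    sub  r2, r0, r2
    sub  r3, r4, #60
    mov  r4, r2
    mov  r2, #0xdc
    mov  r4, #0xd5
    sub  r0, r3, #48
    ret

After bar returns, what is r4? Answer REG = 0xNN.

REG = 0x27

prologue: push r2 -> mem[0xc4]=0x06, sp=0xc4
prologue: push r4 -> mem[0xc3]=0x27, sp=0xc3
body[0] sub  r4, r1, #50 -> r4=0x1d
body[1] sub  r2, r0, r2 -> r2=0xdd
body[2] sub  r3, r4, #60 -> r3=0xe1
body[3] mov  r4, r2 -> r4=0xdd
body[4] mov  r2, #0xdc -> r2=0xdc
body[5] mov  r4, #0xd5 -> r4=0xd5
body[6] sub  r0, r3, #48 -> r0=0xb1
epilogue: pop r4=0x27, sp=0xc4
epilogue: pop r2=0x06, sp=0xc5
r4 is callee-saved -> restored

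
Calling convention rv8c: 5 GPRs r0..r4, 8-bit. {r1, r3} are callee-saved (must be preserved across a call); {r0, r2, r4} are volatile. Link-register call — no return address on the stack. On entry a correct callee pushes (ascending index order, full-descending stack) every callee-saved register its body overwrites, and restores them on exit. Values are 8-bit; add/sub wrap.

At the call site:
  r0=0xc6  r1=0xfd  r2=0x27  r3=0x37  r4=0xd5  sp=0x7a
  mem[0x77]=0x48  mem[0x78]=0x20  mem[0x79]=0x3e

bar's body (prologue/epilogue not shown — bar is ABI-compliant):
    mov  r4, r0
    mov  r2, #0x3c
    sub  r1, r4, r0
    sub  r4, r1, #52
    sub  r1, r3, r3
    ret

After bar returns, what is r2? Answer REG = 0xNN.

REG = 0x3c

prologue: push r1 → mem[0x79]=0xfd, sp=0x79
body[0] mov  r4, r0 → r4=0xc6
body[1] mov  r2, #0x3c → r2=0x3c
body[2] sub  r1, r4, r0 → r1=0x00
body[3] sub  r4, r1, #52 → r4=0xcc
body[4] sub  r1, r3, r3 → r1=0x00
epilogue: pop r1=0xfd, sp=0x7a
r2 is caller-saved → body value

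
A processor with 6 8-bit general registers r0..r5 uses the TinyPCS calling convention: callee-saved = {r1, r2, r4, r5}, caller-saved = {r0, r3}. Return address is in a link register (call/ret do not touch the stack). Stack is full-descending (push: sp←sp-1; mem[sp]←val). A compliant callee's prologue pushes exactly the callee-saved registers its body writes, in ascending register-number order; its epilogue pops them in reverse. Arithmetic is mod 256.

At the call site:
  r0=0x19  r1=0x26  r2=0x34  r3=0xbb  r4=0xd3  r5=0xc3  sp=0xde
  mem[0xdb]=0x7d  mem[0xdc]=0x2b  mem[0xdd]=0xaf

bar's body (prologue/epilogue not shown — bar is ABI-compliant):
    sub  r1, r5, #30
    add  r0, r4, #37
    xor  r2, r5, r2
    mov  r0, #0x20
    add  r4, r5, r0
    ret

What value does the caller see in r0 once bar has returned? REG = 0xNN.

REG = 0x20

prologue: push r1 → mem[0xdd]=0x26, sp=0xdd
prologue: push r2 → mem[0xdc]=0x34, sp=0xdc
prologue: push r4 → mem[0xdb]=0xd3, sp=0xdb
body[0] sub  r1, r5, #30 → r1=0xa5
body[1] add  r0, r4, #37 → r0=0xf8
body[2] xor  r2, r5, r2 → r2=0xf7
body[3] mov  r0, #0x20 → r0=0x20
body[4] add  r4, r5, r0 → r4=0xe3
epilogue: pop r4=0xd3, sp=0xdc
epilogue: pop r2=0x34, sp=0xdd
epilogue: pop r1=0x26, sp=0xde
r0 is caller-saved → body value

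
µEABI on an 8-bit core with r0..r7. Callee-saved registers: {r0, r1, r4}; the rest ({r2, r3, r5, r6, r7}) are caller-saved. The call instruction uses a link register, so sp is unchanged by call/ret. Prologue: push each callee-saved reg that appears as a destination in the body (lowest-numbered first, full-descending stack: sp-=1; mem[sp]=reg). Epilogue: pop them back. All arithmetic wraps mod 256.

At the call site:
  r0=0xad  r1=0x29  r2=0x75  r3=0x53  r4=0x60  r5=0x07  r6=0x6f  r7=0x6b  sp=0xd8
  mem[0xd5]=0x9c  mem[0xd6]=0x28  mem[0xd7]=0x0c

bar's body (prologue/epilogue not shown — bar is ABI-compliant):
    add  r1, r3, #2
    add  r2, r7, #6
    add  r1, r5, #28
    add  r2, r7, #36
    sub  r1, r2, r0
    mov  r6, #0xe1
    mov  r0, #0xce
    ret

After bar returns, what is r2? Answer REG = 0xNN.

prologue: push r0 → mem[0xd7]=0xad, sp=0xd7
prologue: push r1 → mem[0xd6]=0x29, sp=0xd6
body[0] add  r1, r3, #2 → r1=0x55
body[1] add  r2, r7, #6 → r2=0x71
body[2] add  r1, r5, #28 → r1=0x23
body[3] add  r2, r7, #36 → r2=0x8f
body[4] sub  r1, r2, r0 → r1=0xe2
body[5] mov  r6, #0xe1 → r6=0xe1
body[6] mov  r0, #0xce → r0=0xce
epilogue: pop r1=0x29, sp=0xd7
epilogue: pop r0=0xad, sp=0xd8
r2 is caller-saved → body value

REG = 0x8f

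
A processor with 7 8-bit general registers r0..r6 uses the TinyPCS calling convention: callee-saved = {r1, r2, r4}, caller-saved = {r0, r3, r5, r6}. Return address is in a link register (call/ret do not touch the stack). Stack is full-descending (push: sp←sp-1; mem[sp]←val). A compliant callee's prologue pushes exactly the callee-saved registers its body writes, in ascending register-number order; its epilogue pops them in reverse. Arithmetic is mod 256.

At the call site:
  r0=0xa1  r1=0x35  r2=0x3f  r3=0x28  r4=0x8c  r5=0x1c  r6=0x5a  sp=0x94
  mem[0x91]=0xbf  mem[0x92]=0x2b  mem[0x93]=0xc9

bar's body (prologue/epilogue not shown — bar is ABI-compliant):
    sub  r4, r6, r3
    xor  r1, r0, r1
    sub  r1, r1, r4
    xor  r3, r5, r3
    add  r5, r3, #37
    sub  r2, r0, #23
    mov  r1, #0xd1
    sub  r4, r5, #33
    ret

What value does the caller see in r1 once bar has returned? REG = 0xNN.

REG = 0x35

prologue: push r1 → mem[0x93]=0x35, sp=0x93
prologue: push r2 → mem[0x92]=0x3f, sp=0x92
prologue: push r4 → mem[0x91]=0x8c, sp=0x91
body[0] sub  r4, r6, r3 → r4=0x32
body[1] xor  r1, r0, r1 → r1=0x94
body[2] sub  r1, r1, r4 → r1=0x62
body[3] xor  r3, r5, r3 → r3=0x34
body[4] add  r5, r3, #37 → r5=0x59
body[5] sub  r2, r0, #23 → r2=0x8a
body[6] mov  r1, #0xd1 → r1=0xd1
body[7] sub  r4, r5, #33 → r4=0x38
epilogue: pop r4=0x8c, sp=0x92
epilogue: pop r2=0x3f, sp=0x93
epilogue: pop r1=0x35, sp=0x94
r1 is callee-saved → restored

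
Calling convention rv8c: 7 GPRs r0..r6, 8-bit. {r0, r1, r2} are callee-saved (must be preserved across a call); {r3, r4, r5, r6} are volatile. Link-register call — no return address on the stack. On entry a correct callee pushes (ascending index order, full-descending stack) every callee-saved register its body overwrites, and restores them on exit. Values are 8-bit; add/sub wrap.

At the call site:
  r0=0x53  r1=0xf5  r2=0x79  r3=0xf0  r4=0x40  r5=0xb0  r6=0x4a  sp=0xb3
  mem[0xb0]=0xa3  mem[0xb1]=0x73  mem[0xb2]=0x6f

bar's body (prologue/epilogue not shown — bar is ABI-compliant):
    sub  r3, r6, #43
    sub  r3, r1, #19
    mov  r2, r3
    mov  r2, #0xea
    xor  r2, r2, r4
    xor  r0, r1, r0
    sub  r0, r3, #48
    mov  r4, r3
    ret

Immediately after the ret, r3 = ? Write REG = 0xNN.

prologue: push r0 → mem[0xb2]=0x53, sp=0xb2
prologue: push r2 → mem[0xb1]=0x79, sp=0xb1
body[0] sub  r3, r6, #43 → r3=0x1f
body[1] sub  r3, r1, #19 → r3=0xe2
body[2] mov  r2, r3 → r2=0xe2
body[3] mov  r2, #0xea → r2=0xea
body[4] xor  r2, r2, r4 → r2=0xaa
body[5] xor  r0, r1, r0 → r0=0xa6
body[6] sub  r0, r3, #48 → r0=0xb2
body[7] mov  r4, r3 → r4=0xe2
epilogue: pop r2=0x79, sp=0xb2
epilogue: pop r0=0x53, sp=0xb3
r3 is caller-saved → body value

REG = 0xe2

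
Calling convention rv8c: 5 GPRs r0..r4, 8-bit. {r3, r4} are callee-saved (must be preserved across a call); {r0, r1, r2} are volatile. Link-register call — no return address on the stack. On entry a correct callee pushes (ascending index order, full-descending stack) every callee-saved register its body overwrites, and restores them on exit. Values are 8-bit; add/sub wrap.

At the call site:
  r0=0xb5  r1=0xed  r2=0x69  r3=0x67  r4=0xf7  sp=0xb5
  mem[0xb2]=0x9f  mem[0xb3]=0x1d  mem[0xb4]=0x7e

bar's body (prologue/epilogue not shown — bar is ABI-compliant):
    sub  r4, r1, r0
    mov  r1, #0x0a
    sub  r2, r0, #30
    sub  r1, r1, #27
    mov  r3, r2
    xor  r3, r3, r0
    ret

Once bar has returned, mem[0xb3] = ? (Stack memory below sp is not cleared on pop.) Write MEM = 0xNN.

MEM = 0xf7

prologue: push r3 → mem[0xb4]=0x67, sp=0xb4
prologue: push r4 → mem[0xb3]=0xf7, sp=0xb3
body[0] sub  r4, r1, r0 → r4=0x38
body[1] mov  r1, #0x0a → r1=0x0a
body[2] sub  r2, r0, #30 → r2=0x97
body[3] sub  r1, r1, #27 → r1=0xef
body[4] mov  r3, r2 → r3=0x97
body[5] xor  r3, r3, r0 → r3=0x22
epilogue: pop r4=0xf7, sp=0xb4
epilogue: pop r3=0x67, sp=0xb5
prologue pushed ['r3', 'r4'] at ['0xb4', '0xb3']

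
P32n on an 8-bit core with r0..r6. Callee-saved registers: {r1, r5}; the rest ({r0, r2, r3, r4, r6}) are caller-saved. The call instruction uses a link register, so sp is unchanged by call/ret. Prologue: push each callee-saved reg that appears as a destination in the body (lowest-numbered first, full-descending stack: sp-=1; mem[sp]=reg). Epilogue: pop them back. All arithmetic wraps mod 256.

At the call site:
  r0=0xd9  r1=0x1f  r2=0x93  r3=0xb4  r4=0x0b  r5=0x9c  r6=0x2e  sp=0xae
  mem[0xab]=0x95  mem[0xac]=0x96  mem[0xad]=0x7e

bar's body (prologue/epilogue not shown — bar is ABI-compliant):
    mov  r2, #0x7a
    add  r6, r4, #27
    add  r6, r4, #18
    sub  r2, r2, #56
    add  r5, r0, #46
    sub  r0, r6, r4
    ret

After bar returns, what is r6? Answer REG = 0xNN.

REG = 0x1d

prologue: push r5 → mem[0xad]=0x9c, sp=0xad
body[0] mov  r2, #0x7a → r2=0x7a
body[1] add  r6, r4, #27 → r6=0x26
body[2] add  r6, r4, #18 → r6=0x1d
body[3] sub  r2, r2, #56 → r2=0x42
body[4] add  r5, r0, #46 → r5=0x07
body[5] sub  r0, r6, r4 → r0=0x12
epilogue: pop r5=0x9c, sp=0xae
r6 is caller-saved → body value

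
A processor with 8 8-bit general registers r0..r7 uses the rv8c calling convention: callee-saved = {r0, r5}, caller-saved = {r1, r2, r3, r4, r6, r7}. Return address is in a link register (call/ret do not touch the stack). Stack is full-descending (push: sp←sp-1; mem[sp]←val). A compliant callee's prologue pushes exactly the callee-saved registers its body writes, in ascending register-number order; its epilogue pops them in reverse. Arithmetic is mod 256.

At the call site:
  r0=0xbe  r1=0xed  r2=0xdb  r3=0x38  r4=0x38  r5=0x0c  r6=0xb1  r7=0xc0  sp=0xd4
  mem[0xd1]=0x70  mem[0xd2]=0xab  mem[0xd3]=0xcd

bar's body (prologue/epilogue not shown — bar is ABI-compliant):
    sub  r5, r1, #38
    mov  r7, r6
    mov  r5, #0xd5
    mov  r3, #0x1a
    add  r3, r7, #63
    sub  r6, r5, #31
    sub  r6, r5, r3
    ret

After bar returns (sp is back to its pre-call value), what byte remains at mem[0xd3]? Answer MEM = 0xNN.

prologue: push r5 -> mem[0xd3]=0x0c, sp=0xd3
body[0] sub  r5, r1, #38 -> r5=0xc7
body[1] mov  r7, r6 -> r7=0xb1
body[2] mov  r5, #0xd5 -> r5=0xd5
body[3] mov  r3, #0x1a -> r3=0x1a
body[4] add  r3, r7, #63 -> r3=0xf0
body[5] sub  r6, r5, #31 -> r6=0xb6
body[6] sub  r6, r5, r3 -> r6=0xe5
epilogue: pop r5=0x0c, sp=0xd4
prologue pushed ['r5'] at ['0xd3']

MEM = 0x0c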